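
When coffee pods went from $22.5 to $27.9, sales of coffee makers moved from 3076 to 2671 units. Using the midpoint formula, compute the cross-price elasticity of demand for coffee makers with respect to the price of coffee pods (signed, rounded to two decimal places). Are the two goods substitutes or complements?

-0.66; complements

%ΔQ_{coffee makers} = (2671 − 3076)/avg = -405/2873.5 = -0.140943…
%ΔP_{coffee pods} = (27.9 − 22.5)/avg = 5.4/25.2 = 0.214285…
E_cross = (-405/2873.5) / (5.4/25.2) = -0.6577…
E_cross < 0 ⇒ the goods are complements.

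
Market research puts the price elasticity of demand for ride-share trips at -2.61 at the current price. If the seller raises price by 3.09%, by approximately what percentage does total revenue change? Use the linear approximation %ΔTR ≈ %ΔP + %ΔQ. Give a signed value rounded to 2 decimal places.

-4.97%

%ΔQ ≈ Ed × %ΔP = (-2.61) × (+3.09%) = -8.0649%
%ΔTR ≈ %ΔP + %ΔQ = (+3.09%) + (-8.0649%) = -4.9749%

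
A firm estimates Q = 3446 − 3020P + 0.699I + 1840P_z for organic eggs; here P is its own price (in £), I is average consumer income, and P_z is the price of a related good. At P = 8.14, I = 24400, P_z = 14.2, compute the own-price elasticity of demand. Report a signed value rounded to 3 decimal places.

At the given values, Q = 3446 − 3020(8.14) + 0.699(24400) + 1840(14.2) = 22046.8.
∂Q/∂P = −3020.
E = (-3020) × (8.14/22046.8) = -1.11502…

-1.115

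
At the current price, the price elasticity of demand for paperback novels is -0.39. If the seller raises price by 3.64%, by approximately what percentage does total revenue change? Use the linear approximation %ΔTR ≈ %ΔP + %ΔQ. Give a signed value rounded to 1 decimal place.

+2.2%

%ΔQ ≈ Ed × %ΔP = (-0.39) × (+3.64%) = -1.4196%
%ΔTR ≈ %ΔP + %ΔQ = (+3.64%) + (-1.4196%) = +2.2204%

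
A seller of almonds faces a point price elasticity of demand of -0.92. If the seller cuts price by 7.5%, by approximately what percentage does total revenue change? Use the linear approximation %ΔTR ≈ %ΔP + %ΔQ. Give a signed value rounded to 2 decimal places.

-0.60%

%ΔQ ≈ Ed × %ΔP = (-0.92) × (-7.5%) = +6.9000%
%ΔTR ≈ %ΔP + %ΔQ = (-7.5%) + (+6.9000%) = -0.6000%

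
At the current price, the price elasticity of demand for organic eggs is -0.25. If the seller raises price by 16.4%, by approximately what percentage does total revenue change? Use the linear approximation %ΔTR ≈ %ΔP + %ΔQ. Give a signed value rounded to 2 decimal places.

+12.30%

%ΔQ ≈ Ed × %ΔP = (-0.25) × (+16.4%) = -4.1000%
%ΔTR ≈ %ΔP + %ΔQ = (+16.4%) + (-4.1000%) = +12.3000%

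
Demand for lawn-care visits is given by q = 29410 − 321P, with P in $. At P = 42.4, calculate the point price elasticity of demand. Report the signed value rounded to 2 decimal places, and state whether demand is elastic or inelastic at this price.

dq/dP = −321. At P = 42.4, q = 29410 − 321(42.4) = 15799.6.
Ed = (dq/dP)·(P/q) = −321 × (42.4/15799.6) = -0.8614…
|Ed| = 0.86 < 1, so demand is inelastic.

-0.86; inelastic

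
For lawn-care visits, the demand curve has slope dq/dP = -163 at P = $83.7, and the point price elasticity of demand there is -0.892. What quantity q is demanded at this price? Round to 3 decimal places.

Ed = (dq/dP)·(P/q) ⇒ q = (dq/dP)·P/Ed = (-163)·83.7/(-0.892) = 15294.95515…

15294.955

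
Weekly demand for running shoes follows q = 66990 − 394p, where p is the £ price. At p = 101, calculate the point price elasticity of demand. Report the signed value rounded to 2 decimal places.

dq/dp = −394. At p = 101, q = 66990 − 394(101) = 27196.
Ed = (dq/dp)·(p/q) = −394 × (101/27196) = -1.4632…

-1.46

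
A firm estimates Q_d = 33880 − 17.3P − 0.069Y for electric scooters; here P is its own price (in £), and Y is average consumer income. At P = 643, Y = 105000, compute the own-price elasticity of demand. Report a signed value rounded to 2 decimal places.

At the given values, Q_d = 33880 − 17.3(643) − 0.069(105000) = 15511.1.
∂Q_d/∂P = −17.3.
E = (-17.3) × (643/15511.1) = -0.7171…

-0.72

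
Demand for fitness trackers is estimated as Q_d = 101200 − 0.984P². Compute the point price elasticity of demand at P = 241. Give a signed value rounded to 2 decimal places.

-2.59

dQ_d/dP = −2·0.984·P = -474.288. At P = 241, Q_d = 44048.296.
Ed = (dQ_d/dP)·(P/Q_d) = (-474.288) × (241/44048.296) = -2.5949…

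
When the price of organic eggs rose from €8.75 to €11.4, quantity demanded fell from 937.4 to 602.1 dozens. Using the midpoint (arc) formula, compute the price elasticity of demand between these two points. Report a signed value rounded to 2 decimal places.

%ΔQ = (602.1 − 937.4) / [(937.4 + 602.1)/2] = -335.3/769.75 = -0.435595…
%ΔP = (11.4 − 8.75) / [(8.75 + 11.4)/2] = 2.65/10.075 = 0.263027…
Arc Ed = %ΔQ / %ΔP = (-335.3/769.75) / (2.65/10.075) = -1.6560…

-1.66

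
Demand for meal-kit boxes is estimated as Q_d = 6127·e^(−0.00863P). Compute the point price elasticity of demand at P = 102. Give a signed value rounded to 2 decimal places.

dQ_d/dP = −0.00863·Q_d = -21.9264. At P = 102, Q_d = 2540.71.
Ed = (dQ_d/dP)·(P/Q_d) = (-21.9264) × (102/2540.71) = -0.8802…

-0.88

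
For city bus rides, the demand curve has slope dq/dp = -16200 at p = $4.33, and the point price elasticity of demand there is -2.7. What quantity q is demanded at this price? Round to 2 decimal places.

Ed = (dq/dp)·(p/q) ⇒ q = (dq/dp)·p/Ed = (-16200)·4.33/(-2.7) = 25980

25980.00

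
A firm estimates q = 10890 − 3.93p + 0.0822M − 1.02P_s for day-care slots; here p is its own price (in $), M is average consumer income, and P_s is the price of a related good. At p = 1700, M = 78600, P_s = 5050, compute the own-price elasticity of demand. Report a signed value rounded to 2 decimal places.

-1.21

At the given values, q = 10890 − 3.93(1700) + 0.0822(78600) − 1.02(5050) = 5518.92.
∂q/∂p = −3.93.
E = (-3.93) × (1700/5518.92) = -1.2105…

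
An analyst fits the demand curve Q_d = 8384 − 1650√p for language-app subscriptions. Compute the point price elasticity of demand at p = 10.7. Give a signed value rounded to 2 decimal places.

dQ_d/dp = −1650/(2√p) = -252.21. At p = 10.7, Q_d = 2986.71.
Ed = (dQ_d/dp)·(p/Q_d) = (-252.21) × (10.7/2986.71) = -0.9035…

-0.90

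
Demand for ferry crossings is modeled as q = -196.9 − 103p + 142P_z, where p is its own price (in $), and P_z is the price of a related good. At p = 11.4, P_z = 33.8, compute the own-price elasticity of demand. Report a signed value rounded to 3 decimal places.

At the given values, q = -196.9 − 103(11.4) + 142(33.8) = 3428.5.
∂q/∂p = −103.
E = (-103) × (11.4/3428.5) = -0.34248…

-0.342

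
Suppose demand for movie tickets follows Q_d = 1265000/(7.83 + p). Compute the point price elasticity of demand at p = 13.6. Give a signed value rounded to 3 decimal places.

-0.635

dQ_d/dp = −1265000/(7.83 + p)² = -2754.52. At p = 13.6, Q_d = 59029.4.
Ed = (dQ_d/dp)·(p/Q_d) = (-2754.52) × (13.6/59029.4) = -0.63462…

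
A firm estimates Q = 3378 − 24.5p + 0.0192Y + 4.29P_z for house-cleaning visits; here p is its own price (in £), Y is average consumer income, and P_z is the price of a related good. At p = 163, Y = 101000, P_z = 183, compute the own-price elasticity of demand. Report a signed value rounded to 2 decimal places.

At the given values, Q = 3378 − 24.5(163) + 0.0192(101000) + 4.29(183) = 2108.77.
∂Q/∂p = −24.5.
E = (-24.5) × (163/2108.77) = -1.8937…

-1.89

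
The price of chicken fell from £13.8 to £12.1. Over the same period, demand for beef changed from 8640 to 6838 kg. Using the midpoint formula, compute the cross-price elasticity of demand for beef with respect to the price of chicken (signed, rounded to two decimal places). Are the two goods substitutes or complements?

%ΔQ_{beef} = (6838 − 8640)/avg = -1802/7739 = -0.232846…
%ΔP_{chicken} = (12.1 − 13.8)/avg = -1.7/12.95 = -0.131274…
E_cross = (-1802/7739) / (-1.7/12.95) = 1.7737…
E_cross > 0 ⇒ the goods are substitutes.

1.77; substitutes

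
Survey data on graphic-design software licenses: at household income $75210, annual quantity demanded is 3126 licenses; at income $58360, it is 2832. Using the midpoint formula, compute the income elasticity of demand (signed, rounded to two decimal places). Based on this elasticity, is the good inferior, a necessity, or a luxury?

%ΔQ = (2832 − 3126)/[( 3126 + 2832)/2] = -294/2979 = -0.098690…
%ΔIncome = (58360 − 75210)/[( 75210 + 58360)/2] = -16850/66785 = -0.252302…
E_income = (-294/2979) / (-16850/66785) = 0.3911…
0 < E_income < 1 ⇒ normal good, necessity.

0.39; necessity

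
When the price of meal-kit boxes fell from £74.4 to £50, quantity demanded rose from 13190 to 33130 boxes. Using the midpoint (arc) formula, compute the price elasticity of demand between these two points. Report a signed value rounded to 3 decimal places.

%ΔQ = (33130 − 13190) / [(13190 + 33130)/2] = 19940/23160 = 0.860967…
%ΔP = (50 − 74.4) / [(74.4 + 50)/2] = -24.4/62.2 = -0.392282…
Arc Ed = %ΔQ / %ΔP = (19940/23160) / (-24.4/62.2) = -2.19476…

-2.195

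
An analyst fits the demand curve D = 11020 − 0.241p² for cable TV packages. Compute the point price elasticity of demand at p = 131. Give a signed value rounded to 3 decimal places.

dD/dp = −2·0.241·p = -63.142. At p = 131, D = 6884.199.
Ed = (dD/dp)·(p/D) = (-63.142) × (131/6884.199) = -1.20153…

-1.202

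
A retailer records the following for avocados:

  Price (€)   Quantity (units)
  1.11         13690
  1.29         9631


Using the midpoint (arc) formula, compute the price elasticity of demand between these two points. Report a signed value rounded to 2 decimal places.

%ΔQ = (9631 − 13690) / [(13690 + 9631)/2] = -4059/11660.5 = -0.348098…
%ΔP = (1.29 − 1.11) / [(1.11 + 1.29)/2] = 0.18/1.2 = 0.15
Arc Ed = %ΔQ / %ΔP = (-4059/11660.5) / (0.18/1.2) = -2.3206…

-2.32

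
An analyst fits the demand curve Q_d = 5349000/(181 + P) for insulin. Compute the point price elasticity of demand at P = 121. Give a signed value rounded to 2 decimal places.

dQ_d/dP = −5349000/(181 + P)² = -58.6487. At P = 121, Q_d = 17711.9.
Ed = (dQ_d/dP)·(P/Q_d) = (-58.6487) × (121/17711.9) = -0.4006…

-0.40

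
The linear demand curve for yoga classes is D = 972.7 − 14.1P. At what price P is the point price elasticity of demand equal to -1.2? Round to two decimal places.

37.63

Ed = −14.1P/(972.7 − 14.1P). Set this equal to -1.2:
14.1P = 1.2·(972.7 − 14.1P) ⇒ 14.1P(1 + 1.2) = 1.2·972.7
P = 1.2·972.7 / (14.1·2.2) = 37.6286…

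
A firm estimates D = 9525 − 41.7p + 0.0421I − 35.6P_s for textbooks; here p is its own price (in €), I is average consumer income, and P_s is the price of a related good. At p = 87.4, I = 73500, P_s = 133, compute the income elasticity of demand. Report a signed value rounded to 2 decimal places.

At the given values, D = 9525 − 41.7(87.4) + 0.0421(73500) − 35.6(133) = 4239.97.
∂D/∂I = 0.0421.
E = (0.0421) × (73500/4239.97) = 0.7298…

0.73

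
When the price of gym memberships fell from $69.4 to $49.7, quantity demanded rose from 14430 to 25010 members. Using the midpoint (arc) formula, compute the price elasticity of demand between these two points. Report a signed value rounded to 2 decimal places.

-1.62

%ΔQ = (25010 − 14430) / [(14430 + 25010)/2] = 10580/19720 = 0.536511…
%ΔP = (49.7 − 69.4) / [(69.4 + 49.7)/2] = -19.7/59.55 = -0.330814…
Arc Ed = %ΔQ / %ΔP = (10580/19720) / (-19.7/59.55) = -1.6217…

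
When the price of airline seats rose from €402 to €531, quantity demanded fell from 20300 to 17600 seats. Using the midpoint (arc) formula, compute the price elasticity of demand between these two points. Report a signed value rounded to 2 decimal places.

%ΔQ = (17600 − 20300) / [(20300 + 17600)/2] = -2700/18950 = -0.142480…
%ΔP = (531 − 402) / [(402 + 531)/2] = 129/466.5 = 0.276527…
Arc Ed = %ΔQ / %ΔP = (-2700/18950) / (129/466.5) = -0.5152…

-0.52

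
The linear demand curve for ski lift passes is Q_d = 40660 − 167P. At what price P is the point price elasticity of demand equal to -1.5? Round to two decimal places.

Ed = −167P/(40660 − 167P). Set this equal to -1.5:
167P = 1.5·(40660 − 167P) ⇒ 167P(1 + 1.5) = 1.5·40660
P = 1.5·40660 / (167·2.5) = 146.0838…

146.08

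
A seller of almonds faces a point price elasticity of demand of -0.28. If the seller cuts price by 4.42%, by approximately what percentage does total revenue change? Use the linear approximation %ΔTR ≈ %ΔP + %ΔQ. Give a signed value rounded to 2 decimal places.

-3.18%

%ΔQ ≈ Ed × %ΔP = (-0.28) × (-4.42%) = +1.2376%
%ΔTR ≈ %ΔP + %ΔQ = (-4.42%) + (+1.2376%) = -3.1824%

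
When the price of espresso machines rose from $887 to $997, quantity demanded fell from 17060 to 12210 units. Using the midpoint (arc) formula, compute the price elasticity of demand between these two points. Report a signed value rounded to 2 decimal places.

-2.84

%ΔQ = (12210 − 17060) / [(17060 + 12210)/2] = -4850/14635 = -0.331397…
%ΔP = (997 − 887) / [(887 + 997)/2] = 110/942 = 0.116772…
Arc Ed = %ΔQ / %ΔP = (-4850/14635) / (110/942) = -2.8379…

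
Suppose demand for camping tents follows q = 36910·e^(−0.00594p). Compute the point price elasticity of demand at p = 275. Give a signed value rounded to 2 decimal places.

-1.63

dq/dp = −0.00594·q = -42.8066. At p = 275, q = 7206.49.
Ed = (dq/dp)·(p/q) = (-42.8066) × (275/7206.49) = -1.6335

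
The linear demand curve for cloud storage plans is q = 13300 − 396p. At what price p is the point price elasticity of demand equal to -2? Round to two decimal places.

22.39

Ed = −396p/(13300 − 396p). Set this equal to -2:
396p = 2·(13300 − 396p) ⇒ 396p(1 + 2) = 2·13300
p = 2·13300 / (396·3) = 22.3905…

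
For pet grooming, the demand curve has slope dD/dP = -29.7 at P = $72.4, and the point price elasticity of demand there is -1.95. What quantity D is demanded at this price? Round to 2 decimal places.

1102.71

Ed = (dD/dP)·(P/D) ⇒ D = (dD/dP)·P/Ed = (-29.7)·72.4/(-1.95) = 1102.7076…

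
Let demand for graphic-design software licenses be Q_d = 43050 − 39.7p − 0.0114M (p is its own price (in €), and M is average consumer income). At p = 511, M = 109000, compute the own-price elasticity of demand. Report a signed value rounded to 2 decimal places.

-0.94

At the given values, Q_d = 43050 − 39.7(511) − 0.0114(109000) = 21520.7.
∂Q_d/∂p = −39.7.
E = (-39.7) × (511/21520.7) = -0.9426…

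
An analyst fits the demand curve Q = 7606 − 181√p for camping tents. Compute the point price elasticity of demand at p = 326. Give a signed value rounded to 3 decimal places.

dQ/dp = −181/(2√p) = -5.01233. At p = 326, Q = 4337.96.
Ed = (dQ/dp)·(p/Q) = (-5.01233) × (326/4337.96) = -0.37667…

-0.377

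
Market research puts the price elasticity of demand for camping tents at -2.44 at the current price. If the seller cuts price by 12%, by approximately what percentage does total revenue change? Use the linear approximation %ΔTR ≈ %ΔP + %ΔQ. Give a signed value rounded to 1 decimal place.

%ΔQ ≈ Ed × %ΔP = (-2.44) × (-12%) = +29.2800%
%ΔTR ≈ %ΔP + %ΔQ = (-12%) + (+29.2800%) = +17.2800%

+17.3%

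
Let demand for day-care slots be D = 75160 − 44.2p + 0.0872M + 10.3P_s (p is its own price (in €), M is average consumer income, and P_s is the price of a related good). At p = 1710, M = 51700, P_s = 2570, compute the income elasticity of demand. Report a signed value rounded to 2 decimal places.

At the given values, D = 75160 − 44.2(1710) + 0.0872(51700) + 10.3(2570) = 30557.24.
∂D/∂M = 0.0872.
E = (0.0872) × (51700/30557.24) = 0.1475…

0.15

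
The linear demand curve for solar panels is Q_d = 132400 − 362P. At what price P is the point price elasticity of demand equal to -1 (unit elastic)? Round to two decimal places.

182.87

Ed = −362P/(132400 − 362P). Set this equal to -1:
362P = 1·(132400 − 362P) ⇒ 362P(1 + 1) = 1·132400
P = 1·132400 / (362·2) = 182.8729…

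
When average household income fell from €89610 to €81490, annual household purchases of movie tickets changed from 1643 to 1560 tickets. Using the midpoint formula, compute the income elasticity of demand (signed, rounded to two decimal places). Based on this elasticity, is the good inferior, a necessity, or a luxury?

0.55; necessity

%ΔQ = (1560 − 1643)/[( 1643 + 1560)/2] = -83/1601.5 = -0.051826…
%ΔIncome = (81490 − 89610)/[( 89610 + 81490)/2] = -8120/85550 = -0.094915…
E_income = (-83/1601.5) / (-8120/85550) = 0.5460…
0 < E_income < 1 ⇒ normal good, necessity.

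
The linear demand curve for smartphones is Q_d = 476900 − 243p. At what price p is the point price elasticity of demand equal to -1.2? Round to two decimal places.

Ed = −243p/(476900 − 243p). Set this equal to -1.2:
243p = 1.2·(476900 − 243p) ⇒ 243p(1 + 1.2) = 1.2·476900
p = 1.2·476900 / (243·2.2) = 1070.4826…

1070.48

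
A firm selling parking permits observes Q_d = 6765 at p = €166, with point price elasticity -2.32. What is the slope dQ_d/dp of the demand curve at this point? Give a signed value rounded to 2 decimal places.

Ed = (dQ_d/dp)·(p/Q_d) ⇒ dQ_d/dp = Ed·Q_d/p = (-2.32)·6765/166 = -94.5469…

-94.55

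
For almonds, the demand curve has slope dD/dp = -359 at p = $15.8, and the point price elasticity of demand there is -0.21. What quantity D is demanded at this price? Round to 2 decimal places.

Ed = (dD/dp)·(p/D) ⇒ D = (dD/dp)·p/Ed = (-359)·15.8/(-0.21) = 27010.4761…

27010.48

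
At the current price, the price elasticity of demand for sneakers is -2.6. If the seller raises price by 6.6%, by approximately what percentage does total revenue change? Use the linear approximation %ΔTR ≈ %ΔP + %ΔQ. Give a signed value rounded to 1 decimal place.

-10.6%

%ΔQ ≈ Ed × %ΔP = (-2.6) × (+6.6%) = -17.1600%
%ΔTR ≈ %ΔP + %ΔQ = (+6.6%) + (-17.1600%) = -10.5600%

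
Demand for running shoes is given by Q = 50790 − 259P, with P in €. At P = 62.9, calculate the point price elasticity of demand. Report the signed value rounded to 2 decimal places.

dQ/dP = −259. At P = 62.9, Q = 50790 − 259(62.9) = 34498.9.
Ed = (dQ/dP)·(P/Q) = −259 × (62.9/34498.9) = -0.4722…

-0.47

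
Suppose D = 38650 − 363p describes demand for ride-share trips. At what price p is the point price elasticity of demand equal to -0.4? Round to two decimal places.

30.42

Ed = −363p/(38650 − 363p). Set this equal to -0.4:
363p = 0.4·(38650 − 363p) ⇒ 363p(1 + 0.4) = 0.4·38650
p = 0.4·38650 / (363·1.4) = 30.4210…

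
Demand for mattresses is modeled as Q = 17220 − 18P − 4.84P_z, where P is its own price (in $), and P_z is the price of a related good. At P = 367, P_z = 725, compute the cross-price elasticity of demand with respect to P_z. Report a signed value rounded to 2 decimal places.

At the given values, Q = 17220 − 18(367) − 4.84(725) = 7105.
∂Q/∂P_z = -4.84.
E = (-4.84) × (725/7105) = -0.4938…

-0.49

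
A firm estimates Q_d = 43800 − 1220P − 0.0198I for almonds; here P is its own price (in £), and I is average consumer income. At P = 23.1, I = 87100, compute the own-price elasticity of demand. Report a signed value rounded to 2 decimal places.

At the given values, Q_d = 43800 − 1220(23.1) − 0.0198(87100) = 13893.42.
∂Q_d/∂P = −1220.
E = (-1220) × (23.1/13893.42) = -2.0284…

-2.03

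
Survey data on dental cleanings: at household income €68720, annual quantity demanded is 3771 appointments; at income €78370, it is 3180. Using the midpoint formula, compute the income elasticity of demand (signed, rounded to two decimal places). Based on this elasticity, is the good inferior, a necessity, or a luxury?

%ΔQ = (3180 − 3771)/[( 3771 + 3180)/2] = -591/3475.5 = -0.170047…
%ΔIncome = (78370 − 68720)/[( 68720 + 78370)/2] = 9650/73545 = 0.131212…
E_income = (-591/3475.5) / (9650/73545) = -1.2959…
E_income < 0 ⇒ inferior good.

-1.30; inferior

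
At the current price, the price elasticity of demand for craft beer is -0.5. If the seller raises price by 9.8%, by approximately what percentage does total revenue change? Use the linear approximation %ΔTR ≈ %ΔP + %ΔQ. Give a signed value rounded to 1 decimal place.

%ΔQ ≈ Ed × %ΔP = (-0.5) × (+9.8%) = -4.9000%
%ΔTR ≈ %ΔP + %ΔQ = (+9.8%) + (-4.9000%) = +4.9000%

+4.9%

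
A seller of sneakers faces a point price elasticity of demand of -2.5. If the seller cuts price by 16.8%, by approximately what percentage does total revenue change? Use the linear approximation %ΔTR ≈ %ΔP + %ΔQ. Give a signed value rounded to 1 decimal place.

+25.2%

%ΔQ ≈ Ed × %ΔP = (-2.5) × (-16.8%) = +42.0000%
%ΔTR ≈ %ΔP + %ΔQ = (-16.8%) + (+42.0000%) = +25.2000%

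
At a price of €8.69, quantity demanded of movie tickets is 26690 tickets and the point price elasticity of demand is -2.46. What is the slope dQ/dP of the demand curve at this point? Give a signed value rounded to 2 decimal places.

Ed = (dQ/dP)·(P/Q) ⇒ dQ/dP = Ed·Q/P = (-2.46)·26690/8.69 = -7555.5120…

-7555.51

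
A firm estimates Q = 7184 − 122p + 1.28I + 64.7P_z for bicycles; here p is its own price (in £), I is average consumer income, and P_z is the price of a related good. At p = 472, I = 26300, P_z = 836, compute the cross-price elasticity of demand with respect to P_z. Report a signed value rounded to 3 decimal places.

1.448

At the given values, Q = 7184 − 122(472) + 1.28(26300) + 64.7(836) = 37353.2.
∂Q/∂P_z = 64.7.
E = (64.7) × (836/37353.2) = 1.44804…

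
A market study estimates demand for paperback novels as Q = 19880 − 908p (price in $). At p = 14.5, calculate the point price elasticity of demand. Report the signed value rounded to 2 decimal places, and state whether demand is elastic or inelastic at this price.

-1.96; elastic

dQ/dp = −908. At p = 14.5, Q = 19880 − 908(14.5) = 6714.
Ed = (dQ/dp)·(p/Q) = −908 × (14.5/6714) = -1.9609…
|Ed| = 1.96 > 1, so demand is elastic.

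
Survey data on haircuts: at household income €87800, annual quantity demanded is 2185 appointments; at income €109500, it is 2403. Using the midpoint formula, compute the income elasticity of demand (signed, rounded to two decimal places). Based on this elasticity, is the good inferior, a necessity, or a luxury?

0.43; necessity

%ΔQ = (2403 − 2185)/[( 2185 + 2403)/2] = 218/2294 = 0.095030…
%ΔIncome = (109500 − 87800)/[( 87800 + 109500)/2] = 21700/98650 = 0.219969…
E_income = (218/2294) / (21700/98650) = 0.4320…
0 < E_income < 1 ⇒ normal good, necessity.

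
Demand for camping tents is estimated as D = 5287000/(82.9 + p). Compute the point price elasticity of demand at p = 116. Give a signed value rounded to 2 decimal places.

dD/dp = −5287000/(82.9 + p)² = -133.641. At p = 116, D = 26581.2.
Ed = (dD/dp)·(p/D) = (-133.641) × (116/26581.2) = -0.5832…

-0.58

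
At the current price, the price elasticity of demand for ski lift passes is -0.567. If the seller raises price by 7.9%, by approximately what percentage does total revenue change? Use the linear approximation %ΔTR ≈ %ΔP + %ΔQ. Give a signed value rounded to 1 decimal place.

%ΔQ ≈ Ed × %ΔP = (-0.567) × (+7.9%) = -4.4793%
%ΔTR ≈ %ΔP + %ΔQ = (+7.9%) + (-4.4793%) = +3.4207%

+3.4%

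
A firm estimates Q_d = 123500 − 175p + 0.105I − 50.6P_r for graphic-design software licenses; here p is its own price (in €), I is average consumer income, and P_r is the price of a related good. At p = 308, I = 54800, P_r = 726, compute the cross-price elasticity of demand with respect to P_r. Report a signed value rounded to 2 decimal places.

-0.95

At the given values, Q_d = 123500 − 175(308) + 0.105(54800) − 50.6(726) = 38618.4.
∂Q_d/∂P_r = -50.6.
E = (-50.6) × (726/38618.4) = -0.9512…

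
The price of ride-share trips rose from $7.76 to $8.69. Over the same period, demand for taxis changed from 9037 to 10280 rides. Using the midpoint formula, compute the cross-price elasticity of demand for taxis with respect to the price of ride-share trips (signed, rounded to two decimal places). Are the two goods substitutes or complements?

%ΔQ_{taxis} = (10280 − 9037)/avg = 1243/9658.5 = 0.128694…
%ΔP_{ride-share trips} = (8.69 − 7.76)/avg = 0.93/8.225 = 0.113069…
E_cross = (1243/9658.5) / (0.93/8.225) = 1.1381…
E_cross > 0 ⇒ the goods are substitutes.

1.14; substitutes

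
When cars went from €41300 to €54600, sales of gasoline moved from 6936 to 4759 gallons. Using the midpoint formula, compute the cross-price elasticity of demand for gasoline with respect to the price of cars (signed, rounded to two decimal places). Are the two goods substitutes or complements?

-1.34; complements

%ΔQ_{gasoline} = (4759 − 6936)/avg = -2177/5847.5 = -0.372295…
%ΔP_{cars} = (54600 − 41300)/avg = 13300/47950 = 0.277372…
E_cross = (-2177/5847.5) / (13300/47950) = -1.3422…
E_cross < 0 ⇒ the goods are complements.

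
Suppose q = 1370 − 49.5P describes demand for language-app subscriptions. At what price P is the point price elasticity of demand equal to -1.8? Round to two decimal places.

17.79

Ed = −49.5P/(1370 − 49.5P). Set this equal to -1.8:
49.5P = 1.8·(1370 − 49.5P) ⇒ 49.5P(1 + 1.8) = 1.8·1370
P = 1.8·1370 / (49.5·2.8) = 17.7922…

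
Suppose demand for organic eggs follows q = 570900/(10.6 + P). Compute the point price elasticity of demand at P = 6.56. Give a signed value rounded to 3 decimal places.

-0.382

dq/dP = −570900/(10.6 + P)² = -1938.77. At P = 6.56, q = 33269.2.
Ed = (dq/dP)·(P/q) = (-1938.77) × (6.56/33269.2) = -0.38228…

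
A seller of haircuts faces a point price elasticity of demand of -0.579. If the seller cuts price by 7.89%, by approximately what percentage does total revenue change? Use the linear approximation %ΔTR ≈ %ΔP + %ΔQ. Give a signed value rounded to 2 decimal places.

%ΔQ ≈ Ed × %ΔP = (-0.579) × (-7.89%) = +4.5683%
%ΔTR ≈ %ΔP + %ΔQ = (-7.89%) + (+4.5683%) = -3.3217%

-3.32%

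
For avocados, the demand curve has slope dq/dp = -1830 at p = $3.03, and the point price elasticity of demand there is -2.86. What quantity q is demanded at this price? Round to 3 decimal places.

1938.776

Ed = (dq/dp)·(p/q) ⇒ q = (dq/dp)·p/Ed = (-1830)·3.03/(-2.86) = 1938.77622…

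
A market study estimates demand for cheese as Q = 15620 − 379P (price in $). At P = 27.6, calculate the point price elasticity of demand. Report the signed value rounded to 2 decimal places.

dQ/dP = −379. At P = 27.6, Q = 15620 − 379(27.6) = 5159.6.
Ed = (dQ/dP)·(P/Q) = −379 × (27.6/5159.6) = -2.0273…

-2.03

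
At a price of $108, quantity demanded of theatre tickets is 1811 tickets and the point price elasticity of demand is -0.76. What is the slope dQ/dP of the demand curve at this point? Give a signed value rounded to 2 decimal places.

Ed = (dQ/dP)·(P/Q) ⇒ dQ/dP = Ed·Q/P = (-0.76)·1811/108 = -12.7440…

-12.74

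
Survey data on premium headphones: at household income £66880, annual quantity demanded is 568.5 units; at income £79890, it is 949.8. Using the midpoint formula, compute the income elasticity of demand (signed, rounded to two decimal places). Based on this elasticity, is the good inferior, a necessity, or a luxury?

2.83; luxury

%ΔQ = (949.8 − 568.5)/[( 568.5 + 949.8)/2] = 381.3/759.15 = 0.502272…
%ΔIncome = (79890 − 66880)/[( 66880 + 79890)/2] = 13010/73385 = 0.177284…
E_income = (381.3/759.15) / (13010/73385) = 2.8331…
E_income > 1 ⇒ normal good, luxury.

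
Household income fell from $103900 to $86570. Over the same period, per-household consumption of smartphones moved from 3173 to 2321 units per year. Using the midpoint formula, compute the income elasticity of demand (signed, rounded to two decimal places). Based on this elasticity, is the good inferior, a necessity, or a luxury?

%ΔQ = (2321 − 3173)/[( 3173 + 2321)/2] = -852/2747 = -0.310156…
%ΔIncome = (86570 − 103900)/[( 103900 + 86570)/2] = -17330/95235 = -0.181970…
E_income = (-852/2747) / (-17330/95235) = 1.7044…
E_income > 1 ⇒ normal good, luxury.

1.70; luxury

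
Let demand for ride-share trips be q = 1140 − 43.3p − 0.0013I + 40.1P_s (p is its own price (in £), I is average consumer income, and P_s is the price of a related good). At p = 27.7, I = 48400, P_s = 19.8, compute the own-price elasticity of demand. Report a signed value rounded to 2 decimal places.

At the given values, q = 1140 − 43.3(27.7) − 0.0013(48400) + 40.1(19.8) = 671.65.
∂q/∂p = −43.3.
E = (-43.3) × (27.7/671.65) = -1.7857…

-1.79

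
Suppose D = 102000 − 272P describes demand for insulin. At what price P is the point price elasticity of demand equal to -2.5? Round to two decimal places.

267.86

Ed = −272P/(102000 − 272P). Set this equal to -2.5:
272P = 2.5·(102000 − 272P) ⇒ 272P(1 + 2.5) = 2.5·102000
P = 2.5·102000 / (272·3.5) = 267.8571…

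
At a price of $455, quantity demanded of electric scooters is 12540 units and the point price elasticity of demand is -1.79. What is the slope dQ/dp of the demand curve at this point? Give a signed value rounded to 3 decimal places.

Ed = (dQ/dp)·(p/Q) ⇒ dQ/dp = Ed·Q/p = (-1.79)·12540/455 = -49.33318…

-49.333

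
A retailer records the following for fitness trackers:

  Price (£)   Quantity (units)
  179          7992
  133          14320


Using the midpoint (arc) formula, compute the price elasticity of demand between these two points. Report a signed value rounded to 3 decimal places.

-1.924

%ΔQ = (14320 − 7992) / [(7992 + 14320)/2] = 6328/11156 = 0.567228…
%ΔP = (133 − 179) / [(179 + 133)/2] = -46/156 = -0.294871…
Arc Ed = %ΔQ / %ΔP = (6328/11156) / (-46/156) = -1.92364…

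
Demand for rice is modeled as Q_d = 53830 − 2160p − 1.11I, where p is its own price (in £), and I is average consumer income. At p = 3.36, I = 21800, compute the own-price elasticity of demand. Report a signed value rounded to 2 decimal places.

At the given values, Q_d = 53830 − 2160(3.36) − 1.11(21800) = 22374.4.
∂Q_d/∂p = −2160.
E = (-2160) × (3.36/22374.4) = -0.3243…

-0.32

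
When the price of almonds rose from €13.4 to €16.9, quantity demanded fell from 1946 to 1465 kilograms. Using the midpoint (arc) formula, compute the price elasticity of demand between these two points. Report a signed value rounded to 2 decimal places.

%ΔQ = (1465 − 1946) / [(1946 + 1465)/2] = -481/1705.5 = -0.282028…
%ΔP = (16.9 − 13.4) / [(13.4 + 16.9)/2] = 3.5/15.15 = 0.231023…
Arc Ed = %ΔQ / %ΔP = (-481/1705.5) / (3.5/15.15) = -1.2207…

-1.22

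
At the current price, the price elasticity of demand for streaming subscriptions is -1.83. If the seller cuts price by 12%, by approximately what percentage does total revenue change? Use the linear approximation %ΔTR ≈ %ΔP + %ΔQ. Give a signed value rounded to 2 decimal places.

%ΔQ ≈ Ed × %ΔP = (-1.83) × (-12%) = +21.9600%
%ΔTR ≈ %ΔP + %ΔQ = (-12%) + (+21.9600%) = +9.9600%

+9.96%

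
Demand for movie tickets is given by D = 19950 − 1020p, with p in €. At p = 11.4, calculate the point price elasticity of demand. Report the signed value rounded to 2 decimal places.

dD/dp = −1020. At p = 11.4, D = 19950 − 1020(11.4) = 8322.
Ed = (dD/dp)·(p/D) = −1020 × (11.4/8322) = -1.3972…

-1.40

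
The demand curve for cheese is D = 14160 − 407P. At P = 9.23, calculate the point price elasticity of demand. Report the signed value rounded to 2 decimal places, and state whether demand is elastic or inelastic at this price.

dD/dP = −407. At P = 9.23, D = 14160 − 407(9.23) = 10403.39.
Ed = (dD/dP)·(P/D) = −407 × (9.23/10403.39) = -0.3610…
|Ed| = 0.36 < 1, so demand is inelastic.

-0.36; inelastic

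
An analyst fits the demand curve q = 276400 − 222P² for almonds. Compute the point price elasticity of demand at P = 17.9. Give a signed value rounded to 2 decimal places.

dq/dP = −2·222·P = -7947.6. At P = 17.9, q = 205268.98.
Ed = (dq/dP)·(P/q) = (-7947.6) × (17.9/205268.98) = -0.6930…

-0.69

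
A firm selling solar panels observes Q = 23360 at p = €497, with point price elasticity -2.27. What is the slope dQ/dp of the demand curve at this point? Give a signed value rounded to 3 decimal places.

Ed = (dQ/dp)·(p/Q) ⇒ dQ/dp = Ed·Q/p = (-2.27)·23360/497 = -106.69456…

-106.695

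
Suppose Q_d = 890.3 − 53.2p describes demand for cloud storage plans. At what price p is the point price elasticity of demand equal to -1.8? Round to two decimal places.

10.76

Ed = −53.2p/(890.3 − 53.2p). Set this equal to -1.8:
53.2p = 1.8·(890.3 − 53.2p) ⇒ 53.2p(1 + 1.8) = 1.8·890.3
p = 1.8·890.3 / (53.2·2.8) = 10.7581…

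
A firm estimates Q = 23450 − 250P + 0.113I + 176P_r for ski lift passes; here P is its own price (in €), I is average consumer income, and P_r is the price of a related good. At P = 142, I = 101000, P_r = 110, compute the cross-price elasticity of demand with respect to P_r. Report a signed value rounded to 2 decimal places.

1.03

At the given values, Q = 23450 − 250(142) + 0.113(101000) + 176(110) = 18723.
∂Q/∂P_r = 176.
E = (176) × (110/18723) = 1.0340…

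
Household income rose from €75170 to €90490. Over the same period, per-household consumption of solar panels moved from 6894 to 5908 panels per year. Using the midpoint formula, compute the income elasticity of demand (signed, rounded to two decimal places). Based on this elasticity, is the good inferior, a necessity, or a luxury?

-0.83; inferior

%ΔQ = (5908 − 6894)/[( 6894 + 5908)/2] = -986/6401 = -0.154038…
%ΔIncome = (90490 − 75170)/[( 75170 + 90490)/2] = 15320/82830 = 0.184957…
E_income = (-986/6401) / (15320/82830) = -0.8328…
E_income < 0 ⇒ inferior good.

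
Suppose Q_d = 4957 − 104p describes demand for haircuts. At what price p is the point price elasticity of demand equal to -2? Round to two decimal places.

Ed = −104p/(4957 − 104p). Set this equal to -2:
104p = 2·(4957 − 104p) ⇒ 104p(1 + 2) = 2·4957
p = 2·4957 / (104·3) = 31.7756…

31.78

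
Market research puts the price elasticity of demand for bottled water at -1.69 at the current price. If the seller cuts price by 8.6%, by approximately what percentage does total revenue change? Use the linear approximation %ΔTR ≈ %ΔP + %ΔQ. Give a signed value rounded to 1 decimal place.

+5.9%

%ΔQ ≈ Ed × %ΔP = (-1.69) × (-8.6%) = +14.5340%
%ΔTR ≈ %ΔP + %ΔQ = (-8.6%) + (+14.5340%) = +5.9340%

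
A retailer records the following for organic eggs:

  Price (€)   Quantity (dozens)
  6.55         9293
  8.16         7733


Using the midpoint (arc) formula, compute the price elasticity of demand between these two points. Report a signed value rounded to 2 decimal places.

%ΔQ = (7733 − 9293) / [(9293 + 7733)/2] = -1560/8513 = -0.183249…
%ΔP = (8.16 − 6.55) / [(6.55 + 8.16)/2] = 1.61/7.355 = 0.218898…
Arc Ed = %ΔQ / %ΔP = (-1560/8513) / (1.61/7.355) = -0.8371…

-0.84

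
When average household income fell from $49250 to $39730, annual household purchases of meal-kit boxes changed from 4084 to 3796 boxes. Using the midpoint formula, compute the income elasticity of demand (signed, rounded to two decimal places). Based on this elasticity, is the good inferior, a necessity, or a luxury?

0.34; necessity

%ΔQ = (3796 − 4084)/[( 4084 + 3796)/2] = -288/3940 = -0.073096…
%ΔIncome = (39730 − 49250)/[( 49250 + 39730)/2] = -9520/44490 = -0.213980…
E_income = (-288/3940) / (-9520/44490) = 0.3416…
0 < E_income < 1 ⇒ normal good, necessity.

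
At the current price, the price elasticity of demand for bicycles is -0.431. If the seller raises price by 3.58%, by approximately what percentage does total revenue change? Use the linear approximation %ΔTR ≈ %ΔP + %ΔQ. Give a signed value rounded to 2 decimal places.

+2.04%

%ΔQ ≈ Ed × %ΔP = (-0.431) × (+3.58%) = -1.5430%
%ΔTR ≈ %ΔP + %ΔQ = (+3.58%) + (-1.5430%) = +2.0370%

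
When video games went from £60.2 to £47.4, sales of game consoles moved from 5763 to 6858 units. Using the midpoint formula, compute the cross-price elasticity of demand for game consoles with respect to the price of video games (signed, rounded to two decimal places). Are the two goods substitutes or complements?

%ΔQ_{game consoles} = (6858 − 5763)/avg = 1095/6310.5 = 0.173520…
%ΔP_{video games} = (47.4 − 60.2)/avg = -12.8/53.8 = -0.237918…
E_cross = (1095/6310.5) / (-12.8/53.8) = -0.7293…
E_cross < 0 ⇒ the goods are complements.

-0.73; complements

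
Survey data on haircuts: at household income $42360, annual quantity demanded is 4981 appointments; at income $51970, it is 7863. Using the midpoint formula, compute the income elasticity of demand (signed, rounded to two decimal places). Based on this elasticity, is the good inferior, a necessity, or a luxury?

2.20; luxury

%ΔQ = (7863 − 4981)/[( 4981 + 7863)/2] = 2882/6422 = 0.448769…
%ΔIncome = (51970 − 42360)/[( 42360 + 51970)/2] = 9610/47165 = 0.203752…
E_income = (2882/6422) / (9610/47165) = 2.2025…
E_income > 1 ⇒ normal good, luxury.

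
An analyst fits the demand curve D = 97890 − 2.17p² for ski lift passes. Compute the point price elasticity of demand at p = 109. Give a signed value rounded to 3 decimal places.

dD/dp = −2·2.17·p = -473.06. At p = 109, D = 72108.23.
Ed = (dD/dp)·(p/D) = (-473.06) × (109/72108.23) = -0.71508…

-0.715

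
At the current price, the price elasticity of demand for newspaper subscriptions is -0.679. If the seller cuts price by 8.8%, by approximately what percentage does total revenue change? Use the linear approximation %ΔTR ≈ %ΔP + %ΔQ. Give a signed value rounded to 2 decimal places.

-2.82%

%ΔQ ≈ Ed × %ΔP = (-0.679) × (-8.8%) = +5.9752%
%ΔTR ≈ %ΔP + %ΔQ = (-8.8%) + (+5.9752%) = -2.8248%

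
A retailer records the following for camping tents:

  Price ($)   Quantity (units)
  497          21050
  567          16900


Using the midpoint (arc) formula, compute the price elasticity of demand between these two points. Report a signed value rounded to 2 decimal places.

-1.66

%ΔQ = (16900 − 21050) / [(21050 + 16900)/2] = -4150/18975 = -0.218708…
%ΔP = (567 − 497) / [(497 + 567)/2] = 70/532 = 0.131578…
Arc Ed = %ΔQ / %ΔP = (-4150/18975) / (70/532) = -1.6621…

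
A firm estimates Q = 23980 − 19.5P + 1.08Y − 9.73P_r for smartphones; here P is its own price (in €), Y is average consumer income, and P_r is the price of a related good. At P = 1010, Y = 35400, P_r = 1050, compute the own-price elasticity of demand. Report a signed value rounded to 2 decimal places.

At the given values, Q = 23980 − 19.5(1010) + 1.08(35400) − 9.73(1050) = 32300.5.
∂Q/∂P = −19.5.
E = (-19.5) × (1010/32300.5) = -0.6097…

-0.61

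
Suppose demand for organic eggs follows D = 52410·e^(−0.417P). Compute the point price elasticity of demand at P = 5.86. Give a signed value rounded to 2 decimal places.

-2.44

dD/dP = −0.417·D = -1898.01. At P = 5.86, D = 4551.59.
Ed = (dD/dP)·(P/D) = (-1898.01) × (5.86/4551.59) = -2.4436…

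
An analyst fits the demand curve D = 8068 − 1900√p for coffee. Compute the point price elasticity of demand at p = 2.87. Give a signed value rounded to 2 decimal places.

dD/dp = −1900/(2√p) = -560.767. At p = 2.87, D = 4849.2.
Ed = (dD/dp)·(p/D) = (-560.767) × (2.87/4849.2) = -0.3318…

-0.33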